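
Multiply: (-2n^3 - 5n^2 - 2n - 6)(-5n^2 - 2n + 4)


Distribute each term of the first polynomial:
  (-2n^3)(-5n^2 - 2n + 4) = 10n^5 + 4n^4 - 8n^3
  (-5n^2)(-5n^2 - 2n + 4) = 25n^4 + 10n^3 - 20n^2
  (-2n)(-5n^2 - 2n + 4) = 10n^3 + 4n^2 - 8n
  (-6)(-5n^2 - 2n + 4) = 30n^2 + 12n - 24
Sum: 10n^5 + 29n^4 + 12n^3 + 14n^2 + 4n - 24


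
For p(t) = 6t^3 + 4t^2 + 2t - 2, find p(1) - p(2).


p(1) = 10
p(2) = 66
p(1) - p(2) = 10 - 66 = -56


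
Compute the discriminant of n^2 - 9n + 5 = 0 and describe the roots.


D = b^2 - 4ac = (-9)^2 - 4(1)(5) = 81 - 20 = 61
Since D > 0: two distinct irrational roots


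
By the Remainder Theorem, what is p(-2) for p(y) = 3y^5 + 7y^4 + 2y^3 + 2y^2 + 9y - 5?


By the Remainder Theorem, the remainder equals p(-2):
  3*(-2)^5 = -96
  7*(-2)^4 = 112
  2*(-2)^3 = -16
  2*(-2)^2 = 8
  9*(-2)^1 = -18
  constant: -5
Sum: -96 + 112 - 16 + 8 - 18 - 5 = -15


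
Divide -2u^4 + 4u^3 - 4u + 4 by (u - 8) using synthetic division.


Synthetic division with c = 8. Coefficients: -2, 4, 0, -4, 4
Bring down -2.
  -2 * 8 = -16; -16 + 4 = -12
  -12 * 8 = -96; -96 + 0 = -96
  -96 * 8 = -768; -768 - 4 = -772
  -772 * 8 = -6176; -6176 + 4 = -6172
Quotient: -2u^3 - 12u^2 - 96u - 772, Remainder: -6172


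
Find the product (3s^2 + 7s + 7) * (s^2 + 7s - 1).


Distribute each term of the first polynomial:
  (3s^2)(s^2 + 7s - 1) = 3s^4 + 21s^3 - 3s^2
  (7s)(s^2 + 7s - 1) = 7s^3 + 49s^2 - 7s
  (7)(s^2 + 7s - 1) = 7s^2 + 49s - 7
Sum: 3s^4 + 28s^3 + 53s^2 + 42s - 7


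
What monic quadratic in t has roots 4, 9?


p(t) = (t - 4)(t - 9)
Expand: t^2 - 13t + 36


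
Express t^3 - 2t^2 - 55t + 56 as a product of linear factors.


Try integer roots (divisors of 56). t=8: p(8)=0.
Divide out (t - 8): quotient is t^2 + 6t - 7.
Factor the quadratic: (t + 7)(t - 1)
Result: (t - 8)(t + 7)(t - 1)


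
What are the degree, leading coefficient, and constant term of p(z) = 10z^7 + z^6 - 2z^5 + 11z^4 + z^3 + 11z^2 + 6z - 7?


Highest power of z is 7, with coefficient 10. Constant term is -7.
Degree = 7, leading coefficient = 10, constant term = -7


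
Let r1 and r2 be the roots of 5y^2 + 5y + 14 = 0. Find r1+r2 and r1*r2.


For ay^2+by+c=0: sum = -b/a, product = c/a.
a=5, b=5, c=14
Sum = -(5)/5 = -1
Product = (14)/5 = 14/5


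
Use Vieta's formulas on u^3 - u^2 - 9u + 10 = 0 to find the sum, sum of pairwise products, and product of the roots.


Monic cubic u^3+bu^2+cu+d=0: sum=-b, pairwise sum=c, product=-d.
b=-1, c=-9, d=10
r1+r2+r3 = 1
r1r2+r1r3+r2r3 = -9
r1r2r3 = -10


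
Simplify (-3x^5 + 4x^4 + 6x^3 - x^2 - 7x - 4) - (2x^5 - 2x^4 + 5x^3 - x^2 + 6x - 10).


Distribute the minus sign:
  (-3x^5 + 4x^4 + 6x^3 - x^2 - 7x - 4)
- (2x^5 - 2x^4 + 5x^3 - x^2 + 6x - 10)
Negate second polynomial: -2x^5 + 2x^4 - 5x^3 + x^2 - 6x + 10
Add: -5x^5 + 6x^4 + x^3 - 13x + 6


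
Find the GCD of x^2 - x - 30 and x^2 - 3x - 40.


Factor each:
  x^2 - x - 30 = (x + 5)(x - 6)
  x^2 - 3x - 40 = (x + 5)(x - 8)
Common monic factor: x + 5


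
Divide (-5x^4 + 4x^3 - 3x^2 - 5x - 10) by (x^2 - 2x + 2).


(-5x^4 + 4x^3 - 3x^2 - 5x - 10) / (x^2 - 2x + 2)
Step 1: -5x^2 * (x^2 - 2x + 2) = -5x^4 + 10x^3 - 10x^2; subtract.
Step 2: -6x * (x^2 - 2x + 2) = -6x^3 + 12x^2 - 12x; subtract.
Step 3: -5 * (x^2 - 2x + 2) = -5x^2 + 10x - 10; subtract.
Quotient: -5x^2 - 6x - 5, Remainder: -3x


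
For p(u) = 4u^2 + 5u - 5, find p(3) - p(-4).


p(3) = 46
p(-4) = 39
p(3) - p(-4) = 46 - 39 = 7


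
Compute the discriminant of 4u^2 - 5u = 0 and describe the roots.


D = b^2 - 4ac = (-5)^2 - 4(4)(0) = 25 = 25
Since D > 0: two distinct rational roots


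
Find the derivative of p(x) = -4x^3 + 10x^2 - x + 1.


Apply the power rule term by term:
  d/dx(-4x^3) = -12x^2
  d/dx(10x^2) = 20x
  d/dx(-x) = -1
  d/dx(1) = 0
p'(x) = -12x^2 + 20x - 1


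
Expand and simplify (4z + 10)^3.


Expand (4z + 10)^3 by repeated multiplication:
  (4z + 10)^2 = 16z^2 + 80z + 100
= 64z^3 + 480z^2 + 1200z + 1000


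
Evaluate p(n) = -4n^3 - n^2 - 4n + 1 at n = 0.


Using direct substitution:
  -4 * (0)^3 = 0
  -1 * (0)^2 = 0
  -4 * (0)^1 = 0
  constant: 1
Sum = 0 + 0 + 0 + 1 = 1


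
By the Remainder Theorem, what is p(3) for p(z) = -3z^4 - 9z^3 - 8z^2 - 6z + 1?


By the Remainder Theorem, the remainder equals p(3):
  -3*(3)^4 = -243
  -9*(3)^3 = -243
  -8*(3)^2 = -72
  -6*(3)^1 = -18
  constant: 1
Sum: -243 - 243 - 72 - 18 + 1 = -575


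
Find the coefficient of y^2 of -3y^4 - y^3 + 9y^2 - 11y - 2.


Read off the coefficient of y^2: 9


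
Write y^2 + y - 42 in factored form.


Roots satisfy r1 + r2 = -b/a = -1 and r1*r2 = c/a = -42.
So r1 = 6, r2 = -7.
y^2 + y - 42 = (y - r1)(y - r2) = (y - 6)(y + 7)


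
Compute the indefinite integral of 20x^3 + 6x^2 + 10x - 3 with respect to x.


Reverse power rule on each term:
  ∫ 20x^3 dx = 5x^4
  ∫ 6x^2 dx = 2x^3
  ∫ 10x dx = 5x^2
  ∫ -3 dx = -3x
F(x) = 5x^4 + 2x^3 + 5x^2 - 3x + C


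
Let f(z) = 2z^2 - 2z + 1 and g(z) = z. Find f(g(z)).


Substitute g(z) into f:
f(g(z)) = 2*(z)^2 + (-2)*(z) + 1
(z)^2 = z^2
Expand and combine: 2z^2 - 2z + 1


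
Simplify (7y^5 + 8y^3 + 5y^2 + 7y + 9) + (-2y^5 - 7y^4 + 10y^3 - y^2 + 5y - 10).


Align terms by degree and add:
  7y^5 + 8y^3 + 5y^2 + 7y + 9
  -2y^5 - 7y^4 + 10y^3 - y^2 + 5y - 10
= 5y^5 - 7y^4 + 18y^3 + 4y^2 + 12y - 1


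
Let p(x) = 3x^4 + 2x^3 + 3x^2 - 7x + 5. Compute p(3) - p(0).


p(3) = 308
p(0) = 5
p(3) - p(0) = 308 - 5 = 303


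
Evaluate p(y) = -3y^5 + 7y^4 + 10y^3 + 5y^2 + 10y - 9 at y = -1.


Using direct substitution:
  -3 * (-1)^5 = 3
  7 * (-1)^4 = 7
  10 * (-1)^3 = -10
  5 * (-1)^2 = 5
  10 * (-1)^1 = -10
  constant: -9
Sum = 3 + 7 - 10 + 5 - 10 - 9 = -14


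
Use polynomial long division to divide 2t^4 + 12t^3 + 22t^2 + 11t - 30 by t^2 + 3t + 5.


(2t^4 + 12t^3 + 22t^2 + 11t - 30) / (t^2 + 3t + 5)
Step 1: 2t^2 * (t^2 + 3t + 5) = 2t^4 + 6t^3 + 10t^2; subtract.
Step 2: 6t * (t^2 + 3t + 5) = 6t^3 + 18t^2 + 30t; subtract.
Step 3: -6 * (t^2 + 3t + 5) = -6t^2 - 18t - 30; subtract.
Quotient: 2t^2 + 6t - 6, Remainder: -t


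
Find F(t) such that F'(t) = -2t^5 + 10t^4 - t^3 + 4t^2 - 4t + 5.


Reverse power rule on each term:
  ∫ -2t^5 dt = -(1/3)t^6
  ∫ 10t^4 dt = 2t^5
  ∫ -t^3 dt = -(1/4)t^4
  ∫ 4t^2 dt = (4/3)t^3
  ∫ -4t dt = -2t^2
  ∫ 5 dt = 5t
F(t) = -(1/3)t^6 + 2t^5 - (1/4)t^4 + (4/3)t^3 - 2t^2 + 5t + C


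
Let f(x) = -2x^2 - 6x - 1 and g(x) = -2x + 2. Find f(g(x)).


Substitute g(x) into f:
f(g(x)) = -2*(-2x + 2)^2 + (-6)*(-2x + 2) + (-1)
(-2x + 2)^2 = 4x^2 - 8x + 4
Expand and combine: -8x^2 + 28x - 21


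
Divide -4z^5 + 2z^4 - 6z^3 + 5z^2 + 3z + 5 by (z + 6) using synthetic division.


Synthetic division with c = -6. Coefficients: -4, 2, -6, 5, 3, 5
Bring down -4.
  -4 * -6 = 24; 24 + 2 = 26
  26 * -6 = -156; -156 - 6 = -162
  -162 * -6 = 972; 972 + 5 = 977
  977 * -6 = -5862; -5862 + 3 = -5859
  -5859 * -6 = 35154; 35154 + 5 = 35159
Quotient: -4z^4 + 26z^3 - 162z^2 + 977z - 5859, Remainder: 35159


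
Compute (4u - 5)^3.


Expand (4u - 5)^3 by repeated multiplication:
  (4u - 5)^2 = 16u^2 - 40u + 25
= 64u^3 - 240u^2 + 300u - 125


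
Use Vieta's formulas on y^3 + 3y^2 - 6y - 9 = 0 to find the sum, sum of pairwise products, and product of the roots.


Monic cubic y^3+by^2+cy+d=0: sum=-b, pairwise sum=c, product=-d.
b=3, c=-6, d=-9
r1+r2+r3 = -3
r1r2+r1r3+r2r3 = -6
r1r2r3 = 9


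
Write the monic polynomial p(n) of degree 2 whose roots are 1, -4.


p(n) = (n - 1)(n + 4)
Expand: n^2 + 3n - 4


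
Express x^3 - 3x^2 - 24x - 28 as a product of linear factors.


Try integer roots (divisors of -28). x=-2: p(-2)=0.
Divide out (x + 2): quotient is x^2 - 5x - 14.
Factor the quadratic: (x - 7)(x + 2)
Result: (x + 2)(x - 7)(x + 2)


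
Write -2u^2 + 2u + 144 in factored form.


Roots satisfy r1 + r2 = -b/a = 1 and r1*r2 = c/a = -72.
So r1 = -8, r2 = 9.
-2u^2 + 2u + 144 = -2(u - r1)(u - r2) = -2(u + 8)(u - 9)


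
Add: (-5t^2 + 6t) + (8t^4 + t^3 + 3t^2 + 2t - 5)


Align terms by degree and add:
  -5t^2 + 6t
+ 8t^4 + t^3 + 3t^2 + 2t - 5
= 8t^4 + t^3 - 2t^2 + 8t - 5


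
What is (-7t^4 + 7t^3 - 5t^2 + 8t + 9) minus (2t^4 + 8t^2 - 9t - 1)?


Distribute the minus sign:
  (-7t^4 + 7t^3 - 5t^2 + 8t + 9)
- (2t^4 + 8t^2 - 9t - 1)
Negate second polynomial: -2t^4 - 8t^2 + 9t + 1
Add: -9t^4 + 7t^3 - 13t^2 + 17t + 10


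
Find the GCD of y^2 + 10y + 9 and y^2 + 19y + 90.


Factor each:
  y^2 + 10y + 9 = (y + 9)(y + 1)
  y^2 + 19y + 90 = (y + 9)(y + 10)
Common monic factor: y + 9


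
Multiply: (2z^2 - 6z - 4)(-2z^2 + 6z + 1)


Distribute each term of the first polynomial:
  (2z^2)(-2z^2 + 6z + 1) = -4z^4 + 12z^3 + 2z^2
  (-6z)(-2z^2 + 6z + 1) = 12z^3 - 36z^2 - 6z
  (-4)(-2z^2 + 6z + 1) = 8z^2 - 24z - 4
Sum: -4z^4 + 24z^3 - 26z^2 - 30z - 4


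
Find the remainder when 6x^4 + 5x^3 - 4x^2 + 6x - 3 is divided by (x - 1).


By the Remainder Theorem, the remainder equals p(1):
  6*(1)^4 = 6
  5*(1)^3 = 5
  -4*(1)^2 = -4
  6*(1)^1 = 6
  constant: -3
Sum: 6 + 5 - 4 + 6 - 3 = 10


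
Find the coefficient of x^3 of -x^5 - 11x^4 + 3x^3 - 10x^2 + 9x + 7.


Read off the coefficient of x^3: 3


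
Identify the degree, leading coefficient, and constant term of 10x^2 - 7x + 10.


Highest power of x is 2, with coefficient 10. Constant term is 10.
Degree = 2, leading coefficient = 10, constant term = 10


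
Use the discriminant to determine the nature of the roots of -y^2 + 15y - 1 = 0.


D = b^2 - 4ac = (15)^2 - 4(-1)(-1) = 225 - 4 = 221
Since D > 0: two distinct irrational roots


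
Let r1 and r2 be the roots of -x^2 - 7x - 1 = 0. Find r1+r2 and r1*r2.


For ax^2+bx+c=0: sum = -b/a, product = c/a.
a=-1, b=-7, c=-1
Sum = -(-7)/-1 = -7
Product = (-1)/-1 = 1


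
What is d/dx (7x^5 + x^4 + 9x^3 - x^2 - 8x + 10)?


Apply the power rule term by term:
  d/dx(7x^5) = 35x^4
  d/dx(x^4) = 4x^3
  d/dx(9x^3) = 27x^2
  d/dx(-x^2) = -2x
  d/dx(-8x) = -8
  d/dx(10) = 0
p'(x) = 35x^4 + 4x^3 + 27x^2 - 2x - 8


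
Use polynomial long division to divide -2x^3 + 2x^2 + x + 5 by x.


(-2x^3 + 2x^2 + x + 5) / (x)
Step 1: -2x^2 * (x) = -2x^3; subtract.
Step 2: 2x * (x) = 2x^2; subtract.
Step 3: 1 * (x) = x; subtract.
Quotient: -2x^2 + 2x + 1, Remainder: 5


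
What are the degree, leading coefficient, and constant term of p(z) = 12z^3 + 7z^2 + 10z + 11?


Highest power of z is 3, with coefficient 12. Constant term is 11.
Degree = 3, leading coefficient = 12, constant term = 11


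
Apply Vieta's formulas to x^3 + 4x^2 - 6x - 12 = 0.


Monic cubic x^3+bx^2+cx+d=0: sum=-b, pairwise sum=c, product=-d.
b=4, c=-6, d=-12
r1+r2+r3 = -4
r1r2+r1r3+r2r3 = -6
r1r2r3 = 12


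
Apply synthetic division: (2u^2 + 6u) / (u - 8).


Synthetic division with c = 8. Coefficients: 2, 6, 0
Bring down 2.
  2 * 8 = 16; 16 + 6 = 22
  22 * 8 = 176; 176 + 0 = 176
Quotient: 2u + 22, Remainder: 176


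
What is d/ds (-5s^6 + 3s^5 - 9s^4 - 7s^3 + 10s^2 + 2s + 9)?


Apply the power rule term by term:
  d/ds(-5s^6) = -30s^5
  d/ds(3s^5) = 15s^4
  d/ds(-9s^4) = -36s^3
  d/ds(-7s^3) = -21s^2
  d/ds(10s^2) = 20s
  d/ds(2s) = 2
  d/ds(9) = 0
p'(s) = -30s^5 + 15s^4 - 36s^3 - 21s^2 + 20s + 2


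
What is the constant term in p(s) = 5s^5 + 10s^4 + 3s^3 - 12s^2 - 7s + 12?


Read off the constant term: 12


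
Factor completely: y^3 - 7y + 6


Try integer roots (divisors of 6). y=2: p(2)=0.
Divide out (y - 2): quotient is y^2 + 2y - 3.
Factor the quadratic: (y - 1)(y + 3)
Result: (y - 2)(y - 1)(y + 3)


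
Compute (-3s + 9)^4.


Expand (-3s + 9)^4 by repeated multiplication:
  (-3s + 9)^2 = 9s^2 - 54s + 81
  (-3s + 9)^3 = -27s^3 + 243s^2 - 729s + 729
= 81s^4 - 972s^3 + 4374s^2 - 8748s + 6561


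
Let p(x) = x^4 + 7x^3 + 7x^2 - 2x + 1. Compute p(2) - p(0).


p(2) = 97
p(0) = 1
p(2) - p(0) = 97 - 1 = 96


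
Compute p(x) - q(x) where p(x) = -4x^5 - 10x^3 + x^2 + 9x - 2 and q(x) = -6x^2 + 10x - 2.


Distribute the minus sign:
  (-4x^5 - 10x^3 + x^2 + 9x - 2)
- (-6x^2 + 10x - 2)
Negate second polynomial: 6x^2 - 10x + 2
Add: -4x^5 - 10x^3 + 7x^2 - x


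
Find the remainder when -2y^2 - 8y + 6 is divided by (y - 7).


By the Remainder Theorem, the remainder equals p(7):
  -2*(7)^2 = -98
  -8*(7)^1 = -56
  constant: 6
Sum: -98 - 56 + 6 = -148


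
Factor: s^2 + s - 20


Roots satisfy r1 + r2 = -b/a = -1 and r1*r2 = c/a = -20.
So r1 = -5, r2 = 4.
s^2 + s - 20 = (s - r1)(s - r2) = (s + 5)(s - 4)


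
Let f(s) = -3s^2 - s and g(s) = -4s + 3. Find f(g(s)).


Substitute g(s) into f:
f(g(s)) = -3*(-4s + 3)^2 + (-1)*(-4s + 3)
(-4s + 3)^2 = 16s^2 - 24s + 9
Expand and combine: -48s^2 + 76s - 30


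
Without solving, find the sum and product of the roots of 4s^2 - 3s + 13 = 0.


For as^2+bs+c=0: sum = -b/a, product = c/a.
a=4, b=-3, c=13
Sum = -(-3)/4 = 3/4
Product = (13)/4 = 13/4


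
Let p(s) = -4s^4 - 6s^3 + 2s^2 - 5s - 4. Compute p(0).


Using direct substitution:
  -4 * (0)^4 = 0
  -6 * (0)^3 = 0
  2 * (0)^2 = 0
  -5 * (0)^1 = 0
  constant: -4
Sum = 0 + 0 + 0 + 0 - 4 = -4


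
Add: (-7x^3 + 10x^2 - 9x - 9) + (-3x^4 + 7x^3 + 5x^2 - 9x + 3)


Align terms by degree and add:
  -7x^3 + 10x^2 - 9x - 9
  -3x^4 + 7x^3 + 5x^2 - 9x + 3
= -3x^4 + 15x^2 - 18x - 6


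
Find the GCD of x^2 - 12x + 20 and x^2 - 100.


Factor each:
  x^2 - 12x + 20 = (x - 10)(x - 2)
  x^2 - 100 = (x - 10)(x + 10)
Common monic factor: x - 10


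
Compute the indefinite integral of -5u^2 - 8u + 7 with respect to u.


Reverse power rule on each term:
  ∫ -5u^2 du = -(5/3)u^3
  ∫ -8u du = -4u^2
  ∫ 7 du = 7u
F(u) = -(5/3)u^3 - 4u^2 + 7u + C


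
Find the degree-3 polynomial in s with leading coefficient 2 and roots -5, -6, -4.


p(s) = 2(s + 5)(s + 6)(s + 4)
Expand: 2s^3 + 30s^2 + 148s + 240


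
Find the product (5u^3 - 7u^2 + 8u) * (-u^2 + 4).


Distribute each term of the first polynomial:
  (5u^3)(-u^2 + 4) = -5u^5 + 20u^3
  (-7u^2)(-u^2 + 4) = 7u^4 - 28u^2
  (8u)(-u^2 + 4) = -8u^3 + 32u
Sum: -5u^5 + 7u^4 + 12u^3 - 28u^2 + 32u


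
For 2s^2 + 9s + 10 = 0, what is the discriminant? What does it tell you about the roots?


D = b^2 - 4ac = (9)^2 - 4(2)(10) = 81 - 80 = 1
Since D > 0: two distinct rational roots


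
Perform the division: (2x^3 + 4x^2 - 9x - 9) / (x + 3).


(2x^3 + 4x^2 - 9x - 9) / (x + 3)
Step 1: 2x^2 * (x + 3) = 2x^3 + 6x^2; subtract.
Step 2: -2x * (x + 3) = -2x^2 - 6x; subtract.
Step 3: -3 * (x + 3) = -3x - 9; subtract.
Quotient: 2x^2 - 2x - 3, Remainder: 0


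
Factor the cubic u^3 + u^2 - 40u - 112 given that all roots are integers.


Try integer roots (divisors of -112). u=7: p(7)=0.
Divide out (u - 7): quotient is u^2 + 8u + 16.
Factor the quadratic: (u + 4)(u + 4)
Result: (u - 7)(u + 4)(u + 4)


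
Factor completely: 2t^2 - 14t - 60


Roots satisfy r1 + r2 = -b/a = 7 and r1*r2 = c/a = -30.
So r1 = -3, r2 = 10.
2t^2 - 14t - 60 = 2(t - r1)(t - r2) = 2(t + 3)(t - 10)


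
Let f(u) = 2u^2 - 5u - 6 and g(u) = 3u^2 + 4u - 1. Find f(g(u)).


Substitute g(u) into f:
f(g(u)) = 2*(3u^2 + 4u - 1)^2 + (-5)*(3u^2 + 4u - 1) + (-6)
(3u^2 + 4u - 1)^2 = 9u^4 + 24u^3 + 10u^2 - 8u + 1
Expand and combine: 18u^4 + 48u^3 + 5u^2 - 36u + 1


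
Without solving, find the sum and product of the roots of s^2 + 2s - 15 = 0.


For as^2+bs+c=0: sum = -b/a, product = c/a.
a=1, b=2, c=-15
Sum = -(2)/1 = -2
Product = (-15)/1 = -15


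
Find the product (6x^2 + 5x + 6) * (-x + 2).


Distribute each term of the first polynomial:
  (6x^2)(-x + 2) = -6x^3 + 12x^2
  (5x)(-x + 2) = -5x^2 + 10x
  (6)(-x + 2) = -6x + 12
Sum: -6x^3 + 7x^2 + 4x + 12


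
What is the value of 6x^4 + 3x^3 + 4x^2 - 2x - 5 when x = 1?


Using direct substitution:
  6 * (1)^4 = 6
  3 * (1)^3 = 3
  4 * (1)^2 = 4
  -2 * (1)^1 = -2
  constant: -5
Sum = 6 + 3 + 4 - 2 - 5 = 6


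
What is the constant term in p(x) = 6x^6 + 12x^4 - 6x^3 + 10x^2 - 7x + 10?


Read off the constant term: 10


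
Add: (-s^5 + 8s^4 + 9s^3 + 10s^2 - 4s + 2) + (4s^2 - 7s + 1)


Align terms by degree and add:
  -s^5 + 8s^4 + 9s^3 + 10s^2 - 4s + 2
+ 4s^2 - 7s + 1
= -s^5 + 8s^4 + 9s^3 + 14s^2 - 11s + 3


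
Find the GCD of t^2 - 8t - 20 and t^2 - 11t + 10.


Factor each:
  t^2 - 8t - 20 = (t - 10)(t + 2)
  t^2 - 11t + 10 = (t - 10)(t - 1)
Common monic factor: t - 10


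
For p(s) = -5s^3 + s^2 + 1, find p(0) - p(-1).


p(0) = 1
p(-1) = 7
p(0) - p(-1) = 1 - 7 = -6


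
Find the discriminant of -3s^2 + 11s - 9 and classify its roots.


D = b^2 - 4ac = (11)^2 - 4(-3)(-9) = 121 - 108 = 13
Since D > 0: two distinct irrational roots


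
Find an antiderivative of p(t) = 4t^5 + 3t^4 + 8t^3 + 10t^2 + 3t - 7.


Reverse power rule on each term:
  ∫ 4t^5 dt = (2/3)t^6
  ∫ 3t^4 dt = (3/5)t^5
  ∫ 8t^3 dt = 2t^4
  ∫ 10t^2 dt = (10/3)t^3
  ∫ 3t dt = (3/2)t^2
  ∫ -7 dt = -7t
F(t) = (2/3)t^6 + (3/5)t^5 + 2t^4 + (10/3)t^3 + (3/2)t^2 - 7t + C


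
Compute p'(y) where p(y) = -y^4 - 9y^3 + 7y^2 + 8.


Apply the power rule term by term:
  d/dy(-y^4) = -4y^3
  d/dy(-9y^3) = -27y^2
  d/dy(7y^2) = 14y
  d/dy(8) = 0
p'(y) = -4y^3 - 27y^2 + 14y


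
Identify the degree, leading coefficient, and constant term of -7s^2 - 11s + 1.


Highest power of s is 2, with coefficient -7. Constant term is 1.
Degree = 2, leading coefficient = -7, constant term = 1


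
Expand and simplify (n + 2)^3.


Expand (n + 2)^3 by repeated multiplication:
  (n + 2)^2 = n^2 + 4n + 4
= n^3 + 6n^2 + 12n + 8


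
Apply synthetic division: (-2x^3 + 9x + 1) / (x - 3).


Synthetic division with c = 3. Coefficients: -2, 0, 9, 1
Bring down -2.
  -2 * 3 = -6; -6 + 0 = -6
  -6 * 3 = -18; -18 + 9 = -9
  -9 * 3 = -27; -27 + 1 = -26
Quotient: -2x^2 - 6x - 9, Remainder: -26


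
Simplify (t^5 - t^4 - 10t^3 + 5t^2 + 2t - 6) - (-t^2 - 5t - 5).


Distribute the minus sign:
  (t^5 - t^4 - 10t^3 + 5t^2 + 2t - 6)
- (-t^2 - 5t - 5)
Negate second polynomial: t^2 + 5t + 5
Add: t^5 - t^4 - 10t^3 + 6t^2 + 7t - 1


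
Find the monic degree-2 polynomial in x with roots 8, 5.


p(x) = (x - 8)(x - 5)
Expand: x^2 - 13x + 40


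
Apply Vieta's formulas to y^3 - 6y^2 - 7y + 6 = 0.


Monic cubic y^3+by^2+cy+d=0: sum=-b, pairwise sum=c, product=-d.
b=-6, c=-7, d=6
r1+r2+r3 = 6
r1r2+r1r3+r2r3 = -7
r1r2r3 = -6


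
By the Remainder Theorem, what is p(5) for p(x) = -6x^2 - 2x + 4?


By the Remainder Theorem, the remainder equals p(5):
  -6*(5)^2 = -150
  -2*(5)^1 = -10
  constant: 4
Sum: -150 - 10 + 4 = -156


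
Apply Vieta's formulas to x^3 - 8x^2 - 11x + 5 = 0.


Monic cubic x^3+bx^2+cx+d=0: sum=-b, pairwise sum=c, product=-d.
b=-8, c=-11, d=5
r1+r2+r3 = 8
r1r2+r1r3+r2r3 = -11
r1r2r3 = -5


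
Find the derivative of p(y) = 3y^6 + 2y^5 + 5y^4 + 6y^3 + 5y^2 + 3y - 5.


Apply the power rule term by term:
  d/dy(3y^6) = 18y^5
  d/dy(2y^5) = 10y^4
  d/dy(5y^4) = 20y^3
  d/dy(6y^3) = 18y^2
  d/dy(5y^2) = 10y
  d/dy(3y) = 3
  d/dy(-5) = 0
p'(y) = 18y^5 + 10y^4 + 20y^3 + 18y^2 + 10y + 3


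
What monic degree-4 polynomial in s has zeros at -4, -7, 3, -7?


p(s) = (s + 4)(s + 7)(s - 3)(s + 7)
Expand: s^4 + 15s^3 + 51s^2 - 119s - 588


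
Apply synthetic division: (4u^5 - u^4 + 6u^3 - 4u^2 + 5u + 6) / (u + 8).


Synthetic division with c = -8. Coefficients: 4, -1, 6, -4, 5, 6
Bring down 4.
  4 * -8 = -32; -32 - 1 = -33
  -33 * -8 = 264; 264 + 6 = 270
  270 * -8 = -2160; -2160 - 4 = -2164
  -2164 * -8 = 17312; 17312 + 5 = 17317
  17317 * -8 = -138536; -138536 + 6 = -138530
Quotient: 4u^4 - 33u^3 + 270u^2 - 2164u + 17317, Remainder: -138530


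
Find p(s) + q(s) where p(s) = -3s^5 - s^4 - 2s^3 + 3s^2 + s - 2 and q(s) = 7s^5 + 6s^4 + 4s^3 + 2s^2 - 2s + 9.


Align terms by degree and add:
  -3s^5 - s^4 - 2s^3 + 3s^2 + s - 2
+ 7s^5 + 6s^4 + 4s^3 + 2s^2 - 2s + 9
= 4s^5 + 5s^4 + 2s^3 + 5s^2 - s + 7


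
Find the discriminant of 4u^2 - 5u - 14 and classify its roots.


D = b^2 - 4ac = (-5)^2 - 4(4)(-14) = 25 + 224 = 249
Since D > 0: two distinct irrational roots


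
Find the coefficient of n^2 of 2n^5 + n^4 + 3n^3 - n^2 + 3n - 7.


Read off the coefficient of n^2: -1


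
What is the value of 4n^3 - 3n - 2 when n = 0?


Using direct substitution:
  4 * (0)^3 = 0
  0 * (0)^2 = 0
  -3 * (0)^1 = 0
  constant: -2
Sum = 0 + 0 + 0 - 2 = -2


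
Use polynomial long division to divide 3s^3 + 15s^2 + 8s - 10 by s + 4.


(3s^3 + 15s^2 + 8s - 10) / (s + 4)
Step 1: 3s^2 * (s + 4) = 3s^3 + 12s^2; subtract.
Step 2: 3s * (s + 4) = 3s^2 + 12s; subtract.
Step 3: -4 * (s + 4) = -4s - 16; subtract.
Quotient: 3s^2 + 3s - 4, Remainder: 6


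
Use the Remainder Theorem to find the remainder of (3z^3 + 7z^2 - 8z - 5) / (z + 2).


By the Remainder Theorem, the remainder equals p(-2):
  3*(-2)^3 = -24
  7*(-2)^2 = 28
  -8*(-2)^1 = 16
  constant: -5
Sum: -24 + 28 + 16 - 5 = 15


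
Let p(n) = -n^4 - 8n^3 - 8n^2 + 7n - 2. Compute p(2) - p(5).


p(2) = -100
p(5) = -1792
p(2) - p(5) = -100 + 1792 = 1692


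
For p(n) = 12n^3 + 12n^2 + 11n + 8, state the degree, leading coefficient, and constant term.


Highest power of n is 3, with coefficient 12. Constant term is 8.
Degree = 3, leading coefficient = 12, constant term = 8


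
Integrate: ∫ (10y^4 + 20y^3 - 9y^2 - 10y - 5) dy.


Reverse power rule on each term:
  ∫ 10y^4 dy = 2y^5
  ∫ 20y^3 dy = 5y^4
  ∫ -9y^2 dy = -3y^3
  ∫ -10y dy = -5y^2
  ∫ -5 dy = -5y
F(y) = 2y^5 + 5y^4 - 3y^3 - 5y^2 - 5y + C


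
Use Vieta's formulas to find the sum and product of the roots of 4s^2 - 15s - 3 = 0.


For as^2+bs+c=0: sum = -b/a, product = c/a.
a=4, b=-15, c=-3
Sum = -(-15)/4 = 15/4
Product = (-3)/4 = -3/4


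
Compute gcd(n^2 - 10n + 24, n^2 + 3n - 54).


Factor each:
  n^2 - 10n + 24 = (n - 6)(n - 4)
  n^2 + 3n - 54 = (n - 6)(n + 9)
Common monic factor: n - 6


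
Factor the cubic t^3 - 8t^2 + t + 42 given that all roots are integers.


Try integer roots (divisors of 42). t=7: p(7)=0.
Divide out (t - 7): quotient is t^2 - t - 6.
Factor the quadratic: (t + 2)(t - 3)
Result: (t - 7)(t + 2)(t - 3)


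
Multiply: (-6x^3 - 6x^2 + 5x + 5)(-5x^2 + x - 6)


Distribute each term of the first polynomial:
  (-6x^3)(-5x^2 + x - 6) = 30x^5 - 6x^4 + 36x^3
  (-6x^2)(-5x^2 + x - 6) = 30x^4 - 6x^3 + 36x^2
  (5x)(-5x^2 + x - 6) = -25x^3 + 5x^2 - 30x
  (5)(-5x^2 + x - 6) = -25x^2 + 5x - 30
Sum: 30x^5 + 24x^4 + 5x^3 + 16x^2 - 25x - 30


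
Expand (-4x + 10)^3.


Expand (-4x + 10)^3 by repeated multiplication:
  (-4x + 10)^2 = 16x^2 - 80x + 100
= -64x^3 + 480x^2 - 1200x + 1000


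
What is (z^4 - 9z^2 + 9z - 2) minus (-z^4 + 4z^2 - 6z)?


Distribute the minus sign:
  (z^4 - 9z^2 + 9z - 2)
- (-z^4 + 4z^2 - 6z)
Negate second polynomial: z^4 - 4z^2 + 6z
Add: 2z^4 - 13z^2 + 15z - 2


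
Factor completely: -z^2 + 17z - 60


Roots satisfy r1 + r2 = -b/a = 17 and r1*r2 = c/a = 60.
So r1 = 5, r2 = 12.
-z^2 + 17z - 60 = -(z - r1)(z - r2) = -(z - 5)(z - 12)


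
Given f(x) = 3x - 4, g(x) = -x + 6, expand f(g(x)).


Substitute g(x) into f:
f(g(x)) = 3*(-x + 6) + (-4)
Expand and combine: -3x + 14


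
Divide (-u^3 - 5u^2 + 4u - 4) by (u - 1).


(-u^3 - 5u^2 + 4u - 4) / (u - 1)
Step 1: -u^2 * (u - 1) = -u^3 + u^2; subtract.
Step 2: -6u * (u - 1) = -6u^2 + 6u; subtract.
Step 3: -2 * (u - 1) = -2u + 2; subtract.
Quotient: -u^2 - 6u - 2, Remainder: -6


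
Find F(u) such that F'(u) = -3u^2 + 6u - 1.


Reverse power rule on each term:
  ∫ -3u^2 du = -u^3
  ∫ 6u du = 3u^2
  ∫ -1 du = -u
F(u) = -u^3 + 3u^2 - u + C


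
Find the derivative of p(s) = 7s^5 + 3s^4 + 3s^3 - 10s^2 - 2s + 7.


Apply the power rule term by term:
  d/ds(7s^5) = 35s^4
  d/ds(3s^4) = 12s^3
  d/ds(3s^3) = 9s^2
  d/ds(-10s^2) = -20s
  d/ds(-2s) = -2
  d/ds(7) = 0
p'(s) = 35s^4 + 12s^3 + 9s^2 - 20s - 2


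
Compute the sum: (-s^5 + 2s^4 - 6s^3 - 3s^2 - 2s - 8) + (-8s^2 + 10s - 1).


Align terms by degree and add:
  -s^5 + 2s^4 - 6s^3 - 3s^2 - 2s - 8
  -8s^2 + 10s - 1
= -s^5 + 2s^4 - 6s^3 - 11s^2 + 8s - 9


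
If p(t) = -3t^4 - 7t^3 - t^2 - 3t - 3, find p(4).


Using direct substitution:
  -3 * (4)^4 = -768
  -7 * (4)^3 = -448
  -1 * (4)^2 = -16
  -3 * (4)^1 = -12
  constant: -3
Sum = -768 - 448 - 16 - 12 - 3 = -1247


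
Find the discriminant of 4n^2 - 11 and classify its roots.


D = b^2 - 4ac = (0)^2 - 4(4)(-11) = 0 + 176 = 176
Since D > 0: two distinct irrational roots


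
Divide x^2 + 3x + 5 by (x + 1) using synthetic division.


Synthetic division with c = -1. Coefficients: 1, 3, 5
Bring down 1.
  1 * -1 = -1; -1 + 3 = 2
  2 * -1 = -2; -2 + 5 = 3
Quotient: x + 2, Remainder: 3


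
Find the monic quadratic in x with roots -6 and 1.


p(x) = (x + 6)(x - 1)
Expand: x^2 + 5x - 6


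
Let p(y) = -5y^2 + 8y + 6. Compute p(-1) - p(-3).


p(-1) = -7
p(-3) = -63
p(-1) - p(-3) = -7 + 63 = 56


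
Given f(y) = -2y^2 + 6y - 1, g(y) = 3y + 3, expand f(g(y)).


Substitute g(y) into f:
f(g(y)) = -2*(3y + 3)^2 + 6*(3y + 3) + (-1)
(3y + 3)^2 = 9y^2 + 18y + 9
Expand and combine: -18y^2 - 18y - 1


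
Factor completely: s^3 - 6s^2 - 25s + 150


Try integer roots (divisors of 150). s=-5: p(-5)=0.
Divide out (s + 5): quotient is s^2 - 11s + 30.
Factor the quadratic: (s - 6)(s - 5)
Result: (s + 5)(s - 6)(s - 5)


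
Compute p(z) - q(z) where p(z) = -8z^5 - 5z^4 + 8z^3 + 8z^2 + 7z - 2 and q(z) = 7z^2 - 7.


Distribute the minus sign:
  (-8z^5 - 5z^4 + 8z^3 + 8z^2 + 7z - 2)
- (7z^2 - 7)
Negate second polynomial: -7z^2 + 7
Add: -8z^5 - 5z^4 + 8z^3 + z^2 + 7z + 5


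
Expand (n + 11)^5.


Expand (n + 11)^5 by repeated multiplication:
  (n + 11)^2 = n^2 + 22n + 121
  (n + 11)^3 = n^3 + 33n^2 + 363n + 1331
  (n + 11)^4 = n^4 + 44n^3 + 726n^2 + 5324n + 14641
= n^5 + 55n^4 + 1210n^3 + 13310n^2 + 73205n + 161051


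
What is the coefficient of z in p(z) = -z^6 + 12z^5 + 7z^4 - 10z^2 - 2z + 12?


Read off the coefficient of z: -2


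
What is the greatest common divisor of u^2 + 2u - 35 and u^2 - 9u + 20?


Factor each:
  u^2 + 2u - 35 = (u - 5)(u + 7)
  u^2 - 9u + 20 = (u - 5)(u - 4)
Common monic factor: u - 5


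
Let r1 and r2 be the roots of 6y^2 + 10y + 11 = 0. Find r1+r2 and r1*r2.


For ay^2+by+c=0: sum = -b/a, product = c/a.
a=6, b=10, c=11
Sum = -(10)/6 = -5/3
Product = (11)/6 = 11/6


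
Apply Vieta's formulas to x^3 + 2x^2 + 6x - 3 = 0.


Monic cubic x^3+bx^2+cx+d=0: sum=-b, pairwise sum=c, product=-d.
b=2, c=6, d=-3
r1+r2+r3 = -2
r1r2+r1r3+r2r3 = 6
r1r2r3 = 3


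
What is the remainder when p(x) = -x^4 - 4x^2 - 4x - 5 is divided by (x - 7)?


By the Remainder Theorem, the remainder equals p(7):
  -1*(7)^4 = -2401
  0*(7)^3 = 0
  -4*(7)^2 = -196
  -4*(7)^1 = -28
  constant: -5
Sum: -2401 + 0 - 196 - 28 - 5 = -2630


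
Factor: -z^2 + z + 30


Roots satisfy r1 + r2 = -b/a = 1 and r1*r2 = c/a = -30.
So r1 = 6, r2 = -5.
-z^2 + z + 30 = -(z - r1)(z - r2) = -(z - 6)(z + 5)


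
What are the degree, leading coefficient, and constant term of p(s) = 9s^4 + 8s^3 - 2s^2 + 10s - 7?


Highest power of s is 4, with coefficient 9. Constant term is -7.
Degree = 4, leading coefficient = 9, constant term = -7


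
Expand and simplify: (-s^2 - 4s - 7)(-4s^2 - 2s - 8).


Distribute each term of the first polynomial:
  (-s^2)(-4s^2 - 2s - 8) = 4s^4 + 2s^3 + 8s^2
  (-4s)(-4s^2 - 2s - 8) = 16s^3 + 8s^2 + 32s
  (-7)(-4s^2 - 2s - 8) = 28s^2 + 14s + 56
Sum: 4s^4 + 18s^3 + 44s^2 + 46s + 56


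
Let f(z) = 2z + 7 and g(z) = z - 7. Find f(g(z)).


Substitute g(z) into f:
f(g(z)) = 2*(z - 7) + 7
Expand and combine: 2z - 7


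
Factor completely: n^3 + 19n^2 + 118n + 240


Try integer roots (divisors of 240). n=-8: p(-8)=0.
Divide out (n + 8): quotient is n^2 + 11n + 30.
Factor the quadratic: (n + 6)(n + 5)
Result: (n + 8)(n + 6)(n + 5)


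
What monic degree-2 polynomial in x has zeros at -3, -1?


p(x) = (x + 3)(x + 1)
Expand: x^2 + 4x + 3


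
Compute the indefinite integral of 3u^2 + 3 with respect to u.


Reverse power rule on each term:
  ∫ 3u^2 du = u^3
  ∫ 3 du = 3u
F(u) = u^3 + 3u + C


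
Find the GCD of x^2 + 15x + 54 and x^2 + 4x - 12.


Factor each:
  x^2 + 15x + 54 = (x + 6)(x + 9)
  x^2 + 4x - 12 = (x + 6)(x - 2)
Common monic factor: x + 6


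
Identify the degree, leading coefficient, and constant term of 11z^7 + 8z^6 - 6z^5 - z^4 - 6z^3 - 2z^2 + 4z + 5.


Highest power of z is 7, with coefficient 11. Constant term is 5.
Degree = 7, leading coefficient = 11, constant term = 5


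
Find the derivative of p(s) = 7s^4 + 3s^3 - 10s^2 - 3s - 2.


Apply the power rule term by term:
  d/ds(7s^4) = 28s^3
  d/ds(3s^3) = 9s^2
  d/ds(-10s^2) = -20s
  d/ds(-3s) = -3
  d/ds(-2) = 0
p'(s) = 28s^3 + 9s^2 - 20s - 3


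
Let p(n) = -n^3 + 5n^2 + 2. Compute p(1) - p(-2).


p(1) = 6
p(-2) = 30
p(1) - p(-2) = 6 - 30 = -24


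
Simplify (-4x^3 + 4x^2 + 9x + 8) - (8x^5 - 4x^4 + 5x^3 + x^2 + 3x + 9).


Distribute the minus sign:
  (-4x^3 + 4x^2 + 9x + 8)
- (8x^5 - 4x^4 + 5x^3 + x^2 + 3x + 9)
Negate second polynomial: -8x^5 + 4x^4 - 5x^3 - x^2 - 3x - 9
Add: -8x^5 + 4x^4 - 9x^3 + 3x^2 + 6x - 1


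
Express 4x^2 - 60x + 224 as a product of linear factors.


Roots satisfy r1 + r2 = -b/a = 15 and r1*r2 = c/a = 56.
So r1 = 8, r2 = 7.
4x^2 - 60x + 224 = 4(x - r1)(x - r2) = 4(x - 8)(x - 7)


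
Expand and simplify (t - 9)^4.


Expand (t - 9)^4 by repeated multiplication:
  (t - 9)^2 = t^2 - 18t + 81
  (t - 9)^3 = t^3 - 27t^2 + 243t - 729
= t^4 - 36t^3 + 486t^2 - 2916t + 6561


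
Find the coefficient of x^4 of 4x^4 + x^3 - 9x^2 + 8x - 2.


Read off the coefficient of x^4: 4


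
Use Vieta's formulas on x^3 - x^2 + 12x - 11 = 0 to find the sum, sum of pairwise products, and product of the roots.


Monic cubic x^3+bx^2+cx+d=0: sum=-b, pairwise sum=c, product=-d.
b=-1, c=12, d=-11
r1+r2+r3 = 1
r1r2+r1r3+r2r3 = 12
r1r2r3 = 11


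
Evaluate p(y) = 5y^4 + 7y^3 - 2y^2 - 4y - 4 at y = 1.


Using direct substitution:
  5 * (1)^4 = 5
  7 * (1)^3 = 7
  -2 * (1)^2 = -2
  -4 * (1)^1 = -4
  constant: -4
Sum = 5 + 7 - 2 - 4 - 4 = 2


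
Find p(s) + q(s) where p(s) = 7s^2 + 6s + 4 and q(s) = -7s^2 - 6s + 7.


Align terms by degree and add:
  7s^2 + 6s + 4
  -7s^2 - 6s + 7
= 11


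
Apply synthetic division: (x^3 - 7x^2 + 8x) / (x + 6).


Synthetic division with c = -6. Coefficients: 1, -7, 8, 0
Bring down 1.
  1 * -6 = -6; -6 - 7 = -13
  -13 * -6 = 78; 78 + 8 = 86
  86 * -6 = -516; -516 + 0 = -516
Quotient: x^2 - 13x + 86, Remainder: -516


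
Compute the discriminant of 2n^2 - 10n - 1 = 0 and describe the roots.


D = b^2 - 4ac = (-10)^2 - 4(2)(-1) = 100 + 8 = 108
Since D > 0: two distinct irrational roots


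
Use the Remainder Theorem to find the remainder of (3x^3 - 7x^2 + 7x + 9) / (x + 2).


By the Remainder Theorem, the remainder equals p(-2):
  3*(-2)^3 = -24
  -7*(-2)^2 = -28
  7*(-2)^1 = -14
  constant: 9
Sum: -24 - 28 - 14 + 9 = -57


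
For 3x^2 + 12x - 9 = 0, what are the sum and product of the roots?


For ax^2+bx+c=0: sum = -b/a, product = c/a.
a=3, b=12, c=-9
Sum = -(12)/3 = -4
Product = (-9)/3 = -3


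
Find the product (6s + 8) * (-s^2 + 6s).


Distribute each term of the first polynomial:
  (6s)(-s^2 + 6s) = -6s^3 + 36s^2
  (8)(-s^2 + 6s) = -8s^2 + 48s
Sum: -6s^3 + 28s^2 + 48s


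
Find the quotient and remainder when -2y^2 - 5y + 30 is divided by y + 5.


(-2y^2 - 5y + 30) / (y + 5)
Step 1: -2y * (y + 5) = -2y^2 - 10y; subtract.
Step 2: 5 * (y + 5) = 5y + 25; subtract.
Quotient: -2y + 5, Remainder: 5


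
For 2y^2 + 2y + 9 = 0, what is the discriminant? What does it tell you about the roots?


D = b^2 - 4ac = (2)^2 - 4(2)(9) = 4 - 72 = -68
Since D < 0: two complex conjugate roots (no real roots)


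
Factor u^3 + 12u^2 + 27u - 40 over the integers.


Try integer roots (divisors of -40). u=1: p(1)=0.
Divide out (u - 1): quotient is u^2 + 13u + 40.
Factor the quadratic: (u + 8)(u + 5)
Result: (u - 1)(u + 8)(u + 5)


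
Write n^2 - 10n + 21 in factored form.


Roots satisfy r1 + r2 = -b/a = 10 and r1*r2 = c/a = 21.
So r1 = 7, r2 = 3.
n^2 - 10n + 21 = (n - r1)(n - r2) = (n - 7)(n - 3)


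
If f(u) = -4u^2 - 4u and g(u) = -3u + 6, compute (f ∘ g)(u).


Substitute g(u) into f:
f(g(u)) = -4*(-3u + 6)^2 + (-4)*(-3u + 6)
(-3u + 6)^2 = 9u^2 - 36u + 36
Expand and combine: -36u^2 + 156u - 168


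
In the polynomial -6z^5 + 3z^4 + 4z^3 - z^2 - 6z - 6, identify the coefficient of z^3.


Read off the coefficient of z^3: 4


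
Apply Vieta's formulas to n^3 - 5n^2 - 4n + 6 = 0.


Monic cubic n^3+bn^2+cn+d=0: sum=-b, pairwise sum=c, product=-d.
b=-5, c=-4, d=6
r1+r2+r3 = 5
r1r2+r1r3+r2r3 = -4
r1r2r3 = -6


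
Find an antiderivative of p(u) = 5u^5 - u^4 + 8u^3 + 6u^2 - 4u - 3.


Reverse power rule on each term:
  ∫ 5u^5 du = (5/6)u^6
  ∫ -u^4 du = -(1/5)u^5
  ∫ 8u^3 du = 2u^4
  ∫ 6u^2 du = 2u^3
  ∫ -4u du = -2u^2
  ∫ -3 du = -3u
F(u) = (5/6)u^6 - (1/5)u^5 + 2u^4 + 2u^3 - 2u^2 - 3u + C


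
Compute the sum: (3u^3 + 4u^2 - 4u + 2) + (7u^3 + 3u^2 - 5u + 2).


Align terms by degree and add:
  3u^3 + 4u^2 - 4u + 2
+ 7u^3 + 3u^2 - 5u + 2
= 10u^3 + 7u^2 - 9u + 4


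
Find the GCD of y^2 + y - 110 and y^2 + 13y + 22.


Factor each:
  y^2 + y - 110 = (y + 11)(y - 10)
  y^2 + 13y + 22 = (y + 11)(y + 2)
Common monic factor: y + 11


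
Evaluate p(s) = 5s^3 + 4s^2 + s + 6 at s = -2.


Using direct substitution:
  5 * (-2)^3 = -40
  4 * (-2)^2 = 16
  1 * (-2)^1 = -2
  constant: 6
Sum = -40 + 16 - 2 + 6 = -20


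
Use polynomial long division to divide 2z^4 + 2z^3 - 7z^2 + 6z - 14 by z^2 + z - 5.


(2z^4 + 2z^3 - 7z^2 + 6z - 14) / (z^2 + z - 5)
Step 1: 2z^2 * (z^2 + z - 5) = 2z^4 + 2z^3 - 10z^2; subtract.
Step 2: 0 * (z^2 + z - 5) = 0; subtract.
Step 3: 3 * (z^2 + z - 5) = 3z^2 + 3z - 15; subtract.
Quotient: 2z^2 + 3, Remainder: 3z + 1


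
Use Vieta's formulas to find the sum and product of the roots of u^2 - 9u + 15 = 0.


For au^2+bu+c=0: sum = -b/a, product = c/a.
a=1, b=-9, c=15
Sum = -(-9)/1 = 9
Product = (15)/1 = 15


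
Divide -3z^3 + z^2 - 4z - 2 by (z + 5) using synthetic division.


Synthetic division with c = -5. Coefficients: -3, 1, -4, -2
Bring down -3.
  -3 * -5 = 15; 15 + 1 = 16
  16 * -5 = -80; -80 - 4 = -84
  -84 * -5 = 420; 420 - 2 = 418
Quotient: -3z^2 + 16z - 84, Remainder: 418


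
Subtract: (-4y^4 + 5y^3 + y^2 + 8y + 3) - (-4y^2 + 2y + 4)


Distribute the minus sign:
  (-4y^4 + 5y^3 + y^2 + 8y + 3)
- (-4y^2 + 2y + 4)
Negate second polynomial: 4y^2 - 2y - 4
Add: -4y^4 + 5y^3 + 5y^2 + 6y - 1


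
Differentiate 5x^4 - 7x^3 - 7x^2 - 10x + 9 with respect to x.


Apply the power rule term by term:
  d/dx(5x^4) = 20x^3
  d/dx(-7x^3) = -21x^2
  d/dx(-7x^2) = -14x
  d/dx(-10x) = -10
  d/dx(9) = 0
p'(x) = 20x^3 - 21x^2 - 14x - 10


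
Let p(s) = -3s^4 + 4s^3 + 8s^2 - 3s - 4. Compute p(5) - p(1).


p(5) = -1194
p(1) = 2
p(5) - p(1) = -1194 - 2 = -1196


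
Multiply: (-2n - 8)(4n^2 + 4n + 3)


Distribute each term of the first polynomial:
  (-2n)(4n^2 + 4n + 3) = -8n^3 - 8n^2 - 6n
  (-8)(4n^2 + 4n + 3) = -32n^2 - 32n - 24
Sum: -8n^3 - 40n^2 - 38n - 24


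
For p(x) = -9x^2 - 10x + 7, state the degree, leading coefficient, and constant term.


Highest power of x is 2, with coefficient -9. Constant term is 7.
Degree = 2, leading coefficient = -9, constant term = 7


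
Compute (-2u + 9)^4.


Expand (-2u + 9)^4 by repeated multiplication:
  (-2u + 9)^2 = 4u^2 - 36u + 81
  (-2u + 9)^3 = -8u^3 + 108u^2 - 486u + 729
= 16u^4 - 288u^3 + 1944u^2 - 5832u + 6561


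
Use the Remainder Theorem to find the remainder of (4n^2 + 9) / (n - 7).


By the Remainder Theorem, the remainder equals p(7):
  4*(7)^2 = 196
  0*(7)^1 = 0
  constant: 9
Sum: 196 + 0 + 9 = 205


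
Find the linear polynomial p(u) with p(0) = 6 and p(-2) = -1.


p(u) = mu + b. Using p(0)=6, p(-2)=-1:
m = (6 + 1)/(0 + 2) = 7/2 = 7/2
b = 6 - m*(0) = 6 = 6
p(u) = (7/2)u + 6


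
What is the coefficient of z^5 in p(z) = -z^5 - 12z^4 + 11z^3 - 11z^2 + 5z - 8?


Read off the coefficient of z^5: -1


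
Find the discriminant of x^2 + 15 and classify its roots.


D = b^2 - 4ac = (0)^2 - 4(1)(15) = 0 - 60 = -60
Since D < 0: two complex conjugate roots (no real roots)


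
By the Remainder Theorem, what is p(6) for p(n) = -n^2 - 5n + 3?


By the Remainder Theorem, the remainder equals p(6):
  -1*(6)^2 = -36
  -5*(6)^1 = -30
  constant: 3
Sum: -36 - 30 + 3 = -63


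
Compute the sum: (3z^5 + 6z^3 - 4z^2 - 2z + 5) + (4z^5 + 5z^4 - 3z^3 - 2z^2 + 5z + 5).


Align terms by degree and add:
  3z^5 + 6z^3 - 4z^2 - 2z + 5
+ 4z^5 + 5z^4 - 3z^3 - 2z^2 + 5z + 5
= 7z^5 + 5z^4 + 3z^3 - 6z^2 + 3z + 10


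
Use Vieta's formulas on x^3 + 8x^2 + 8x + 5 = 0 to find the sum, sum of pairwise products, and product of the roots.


Monic cubic x^3+bx^2+cx+d=0: sum=-b, pairwise sum=c, product=-d.
b=8, c=8, d=5
r1+r2+r3 = -8
r1r2+r1r3+r2r3 = 8
r1r2r3 = -5


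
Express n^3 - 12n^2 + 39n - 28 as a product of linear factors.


Try integer roots (divisors of -28). n=4: p(4)=0.
Divide out (n - 4): quotient is n^2 - 8n + 7.
Factor the quadratic: (n - 1)(n - 7)
Result: (n - 4)(n - 1)(n - 7)


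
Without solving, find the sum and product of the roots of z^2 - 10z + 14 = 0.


For az^2+bz+c=0: sum = -b/a, product = c/a.
a=1, b=-10, c=14
Sum = -(-10)/1 = 10
Product = (14)/1 = 14


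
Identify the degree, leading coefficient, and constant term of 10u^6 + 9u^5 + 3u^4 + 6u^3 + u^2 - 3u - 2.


Highest power of u is 6, with coefficient 10. Constant term is -2.
Degree = 6, leading coefficient = 10, constant term = -2


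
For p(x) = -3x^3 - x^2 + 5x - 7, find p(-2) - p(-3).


p(-2) = 3
p(-3) = 50
p(-2) - p(-3) = 3 - 50 = -47


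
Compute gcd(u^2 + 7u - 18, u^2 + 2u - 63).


Factor each:
  u^2 + 7u - 18 = (u + 9)(u - 2)
  u^2 + 2u - 63 = (u + 9)(u - 7)
Common monic factor: u + 9


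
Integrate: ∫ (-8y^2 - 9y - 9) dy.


Reverse power rule on each term:
  ∫ -8y^2 dy = -(8/3)y^3
  ∫ -9y dy = -(9/2)y^2
  ∫ -9 dy = -9y
F(y) = -(8/3)y^3 - (9/2)y^2 - 9y + C


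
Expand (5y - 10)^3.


Expand (5y - 10)^3 by repeated multiplication:
  (5y - 10)^2 = 25y^2 - 100y + 100
= 125y^3 - 750y^2 + 1500y - 1000


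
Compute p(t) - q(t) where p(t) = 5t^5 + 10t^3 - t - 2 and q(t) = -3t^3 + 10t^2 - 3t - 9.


Distribute the minus sign:
  (5t^5 + 10t^3 - t - 2)
- (-3t^3 + 10t^2 - 3t - 9)
Negate second polynomial: 3t^3 - 10t^2 + 3t + 9
Add: 5t^5 + 13t^3 - 10t^2 + 2t + 7


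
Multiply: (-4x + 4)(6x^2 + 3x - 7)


Distribute each term of the first polynomial:
  (-4x)(6x^2 + 3x - 7) = -24x^3 - 12x^2 + 28x
  (4)(6x^2 + 3x - 7) = 24x^2 + 12x - 28
Sum: -24x^3 + 12x^2 + 40x - 28


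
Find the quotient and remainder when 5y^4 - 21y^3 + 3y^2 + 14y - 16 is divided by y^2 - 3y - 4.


(5y^4 - 21y^3 + 3y^2 + 14y - 16) / (y^2 - 3y - 4)
Step 1: 5y^2 * (y^2 - 3y - 4) = 5y^4 - 15y^3 - 20y^2; subtract.
Step 2: -6y * (y^2 - 3y - 4) = -6y^3 + 18y^2 + 24y; subtract.
Step 3: 5 * (y^2 - 3y - 4) = 5y^2 - 15y - 20; subtract.
Quotient: 5y^2 - 6y + 5, Remainder: 5y + 4


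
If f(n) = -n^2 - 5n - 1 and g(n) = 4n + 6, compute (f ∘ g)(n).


Substitute g(n) into f:
f(g(n)) = -1*(4n + 6)^2 + (-5)*(4n + 6) + (-1)
(4n + 6)^2 = 16n^2 + 48n + 36
Expand and combine: -16n^2 - 68n - 67


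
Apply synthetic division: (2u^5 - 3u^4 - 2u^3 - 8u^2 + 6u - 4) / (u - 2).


Synthetic division with c = 2. Coefficients: 2, -3, -2, -8, 6, -4
Bring down 2.
  2 * 2 = 4; 4 - 3 = 1
  1 * 2 = 2; 2 - 2 = 0
  0 * 2 = 0; 0 - 8 = -8
  -8 * 2 = -16; -16 + 6 = -10
  -10 * 2 = -20; -20 - 4 = -24
Quotient: 2u^4 + u^3 - 8u - 10, Remainder: -24
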